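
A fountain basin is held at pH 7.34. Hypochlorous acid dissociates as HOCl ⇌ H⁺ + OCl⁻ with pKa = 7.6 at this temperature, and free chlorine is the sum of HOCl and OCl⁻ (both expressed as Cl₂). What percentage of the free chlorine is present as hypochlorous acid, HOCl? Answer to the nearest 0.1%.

64.5%

[OCl⁻]/[HOCl] = 10^(pH − pKa) = 10^(7.34 − 7.6) = 10^-0.26 = 0.5495.
Fraction as HOCl = 1 / (1 + 0.5495) = 0.6454.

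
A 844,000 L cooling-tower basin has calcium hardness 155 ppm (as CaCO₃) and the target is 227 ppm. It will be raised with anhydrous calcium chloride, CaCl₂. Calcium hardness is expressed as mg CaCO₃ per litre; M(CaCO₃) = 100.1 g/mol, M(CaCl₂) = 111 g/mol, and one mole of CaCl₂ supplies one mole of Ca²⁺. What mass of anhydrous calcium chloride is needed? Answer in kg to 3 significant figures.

67.4 kg

Hardness to add: (227 − 155) = 72 mg/L as CaCO₃ × 844,000 L = 60,770 g as CaCO₃.
Moles of Ca²⁺ (1 mol Ca²⁺ ≡ 1 mol CaCO₃): 60,770 / 100.1 g/mol = 607.1 mol.
Mass of CaCl₂: 607.1 × 111 = 67,390 g.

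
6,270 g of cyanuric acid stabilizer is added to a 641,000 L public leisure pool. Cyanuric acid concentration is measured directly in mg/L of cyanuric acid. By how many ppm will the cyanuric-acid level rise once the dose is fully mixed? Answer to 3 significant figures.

Rise: 6,270 g / 641,000 L × 1000 = 9.782 mg/L.

9.78 ppm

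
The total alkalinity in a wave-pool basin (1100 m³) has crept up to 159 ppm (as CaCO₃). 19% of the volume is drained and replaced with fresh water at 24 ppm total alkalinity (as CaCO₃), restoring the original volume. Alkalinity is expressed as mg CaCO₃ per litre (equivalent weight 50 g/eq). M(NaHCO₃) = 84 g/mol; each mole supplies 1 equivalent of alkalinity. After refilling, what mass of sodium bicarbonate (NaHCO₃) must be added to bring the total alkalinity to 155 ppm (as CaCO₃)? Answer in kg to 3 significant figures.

Volume: 1100 m³ = 1,100,000 L.
After draining 19% and refilling: 159 × 0.81 + 24 × 0.19 = 133.35 ppm.
Deficit to target: 155 − 133.35 = 21.65 mg/L.
As CaCO₃: 21.65 mg/L × 1,100,000 L = 23,810 g; ÷ 50 g/eq ÷ 1 = 476.3 mol NaHCO₃.
Mass: 476.3 × 84 = 40,010 g.

40.0 kg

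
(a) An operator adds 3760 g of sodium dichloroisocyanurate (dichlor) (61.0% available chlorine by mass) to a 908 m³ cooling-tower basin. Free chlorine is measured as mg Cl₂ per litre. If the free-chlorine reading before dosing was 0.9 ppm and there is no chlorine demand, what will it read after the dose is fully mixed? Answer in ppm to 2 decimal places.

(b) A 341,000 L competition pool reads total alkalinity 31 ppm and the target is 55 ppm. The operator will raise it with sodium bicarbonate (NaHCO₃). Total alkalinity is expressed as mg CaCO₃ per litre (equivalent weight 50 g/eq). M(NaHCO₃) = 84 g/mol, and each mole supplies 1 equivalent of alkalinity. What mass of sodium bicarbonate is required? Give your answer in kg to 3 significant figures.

(a) Volume: 908 m³ = 908,000 L.
(a) Available chlorine delivered: 3760 g × 0.61 = 2294 g as Cl₂.
(a) Concentration rise: 2294 g / 908,000 L = 2.526 mg/L = 2.53 ppm.
(a) Final FC: 0.9 + 2.53 = 3.43 ppm.

(b) Alkalinity to add: (55 − 31) = 24 mg/L as CaCO₃ × 341,000 L = 8184 g as CaCO₃.
(b) Equivalents: 8184 g ÷ 50 g/eq = 163.7 eq.
(b) NaHCO₃ supplies 1 eq per mole → 163.7 mol.
(b) Mass: 163.7 mol × 84 g/mol = 13,750 g.

(a) 3.43 ppm; (b) 13.7 kg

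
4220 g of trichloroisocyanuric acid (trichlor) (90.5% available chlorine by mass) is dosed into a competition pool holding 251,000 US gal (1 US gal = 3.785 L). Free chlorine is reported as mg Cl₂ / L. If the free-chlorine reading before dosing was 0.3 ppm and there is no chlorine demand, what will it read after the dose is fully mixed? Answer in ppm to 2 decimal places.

4.32 ppm

Volume: 251,000 US gal × 3.785 L/gal = 950,035 L.
Available chlorine delivered: 4220 g × 0.905 = 3819 g as Cl₂.
Concentration rise: 3819 g / 950,035 L = 4.02 mg/L = 4.02 ppm.
Final FC: 0.3 + 4.02 = 4.32 ppm.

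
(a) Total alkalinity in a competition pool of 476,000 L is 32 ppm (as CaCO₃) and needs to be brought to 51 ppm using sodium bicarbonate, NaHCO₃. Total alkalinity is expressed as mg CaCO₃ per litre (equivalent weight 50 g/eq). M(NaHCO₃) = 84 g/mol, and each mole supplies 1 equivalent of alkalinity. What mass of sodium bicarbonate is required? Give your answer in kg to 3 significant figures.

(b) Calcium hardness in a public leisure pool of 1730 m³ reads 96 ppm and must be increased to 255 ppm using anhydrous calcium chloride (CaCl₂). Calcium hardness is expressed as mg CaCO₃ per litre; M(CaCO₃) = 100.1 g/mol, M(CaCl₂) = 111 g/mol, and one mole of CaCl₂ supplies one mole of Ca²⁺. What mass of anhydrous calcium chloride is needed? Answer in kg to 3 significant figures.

(a) 15.2 kg; (b) 305 kg

(a) Alkalinity to add: (51 − 32) = 19 mg/L as CaCO₃ × 476,000 L = 9044 g as CaCO₃.
(a) Equivalents: 9044 g ÷ 50 g/eq = 180.9 eq.
(a) NaHCO₃ supplies 1 eq per mole → 180.9 mol.
(a) Mass: 180.9 mol × 84 g/mol = 15,190 g.

(b) Volume: 1730 m³ = 1,730,000 L.
(b) Hardness to add: (255 − 96) = 159 mg/L as CaCO₃ × 1,730,000 L = 275,100 g as CaCO₃.
(b) Moles of Ca²⁺ (1 mol Ca²⁺ ≡ 1 mol CaCO₃): 275,100 / 100.1 g/mol = 2748 mol.
(b) Mass of CaCl₂: 2748 × 111 = 305,000 g.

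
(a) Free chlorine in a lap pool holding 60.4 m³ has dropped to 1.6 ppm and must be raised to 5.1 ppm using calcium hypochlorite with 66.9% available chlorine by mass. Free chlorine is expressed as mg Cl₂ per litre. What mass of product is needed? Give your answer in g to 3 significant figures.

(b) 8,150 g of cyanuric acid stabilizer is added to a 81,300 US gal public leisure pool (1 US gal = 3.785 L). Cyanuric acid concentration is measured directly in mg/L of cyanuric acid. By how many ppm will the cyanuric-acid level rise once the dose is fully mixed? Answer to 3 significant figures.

(a) Volume: 60.4 m³ = 60,400 L.
(a) Chlorine deficit: 5.1 − 1.6 = 3.5 ppm = 3.5 mg/L as Cl₂.
(a) Cl₂ equivalent needed: 3.5 mg/L × 60,400 L = 211,400 mg = 211.4 g.
(a) Product at 66.9% available chlorine: 211.4 / 0.669 = 316 g.

(b) Volume: 81,300 US gal × 3.785 L/gal = 307,720 L.
(b) Rise: 8,150 g / 307,720 L × 1000 = 26.49 mg/L.

(a) 316 g; (b) 26.5 ppm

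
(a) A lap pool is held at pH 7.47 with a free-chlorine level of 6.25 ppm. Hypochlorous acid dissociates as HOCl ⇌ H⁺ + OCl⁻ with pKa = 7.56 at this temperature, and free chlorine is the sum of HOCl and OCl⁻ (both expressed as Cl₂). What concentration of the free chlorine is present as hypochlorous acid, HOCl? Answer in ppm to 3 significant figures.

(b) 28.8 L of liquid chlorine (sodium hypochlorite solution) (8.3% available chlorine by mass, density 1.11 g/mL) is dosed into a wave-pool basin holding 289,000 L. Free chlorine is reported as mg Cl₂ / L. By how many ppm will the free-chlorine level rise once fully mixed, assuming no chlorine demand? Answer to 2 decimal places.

(a) 3.45 ppm; (b) 9.18 ppm

(a) [OCl⁻]/[HOCl] = 10^(pH − pKa) = 10^(7.47 − 7.56) = 10^-0.09 = 0.8128.
(a) Fraction as HOCl = 1 / (1 + 0.8128) = 0.5516.
(a) HOCl = 0.5516 × 6.25 ppm = 3.448 ppm.

(b) Mass of solution: 28.8 L × 1000 mL/L × 1.11 g/mL = 31,970 g.
(b) Available chlorine delivered: 31,970 g × 0.083 = 2653 g as Cl₂.
(b) Concentration rise: 2653 g / 289,000 L = 9.181 mg/L = 9.18 ppm.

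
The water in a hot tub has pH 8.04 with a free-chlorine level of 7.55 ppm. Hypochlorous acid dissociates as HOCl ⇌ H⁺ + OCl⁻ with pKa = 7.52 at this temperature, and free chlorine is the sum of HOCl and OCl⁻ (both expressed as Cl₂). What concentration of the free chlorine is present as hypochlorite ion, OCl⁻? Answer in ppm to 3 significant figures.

5.80 ppm

[OCl⁻]/[HOCl] = 10^(pH − pKa) = 10^(8.04 − 7.52) = 10^0.52 = 3.311.
Fraction as HOCl = 1 / (1 + 3.311) = 0.2319.
OCl⁻ = (1 − 0.2319) × 7.55 ppm = 5.799 ppm.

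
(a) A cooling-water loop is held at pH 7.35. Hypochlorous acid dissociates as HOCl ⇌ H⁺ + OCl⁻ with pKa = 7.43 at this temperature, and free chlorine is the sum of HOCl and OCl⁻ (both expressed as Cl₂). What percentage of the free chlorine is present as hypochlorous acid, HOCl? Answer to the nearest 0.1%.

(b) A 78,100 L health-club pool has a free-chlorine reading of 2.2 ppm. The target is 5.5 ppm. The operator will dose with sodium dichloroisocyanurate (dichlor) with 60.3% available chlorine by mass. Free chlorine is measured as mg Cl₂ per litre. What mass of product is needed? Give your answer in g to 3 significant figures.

(a) 54.6%; (b) 427 g

(a) [OCl⁻]/[HOCl] = 10^(pH − pKa) = 10^(7.35 − 7.43) = 10^-0.08 = 0.8318.
(a) Fraction as HOCl = 1 / (1 + 0.8318) = 0.5459.

(b) Chlorine deficit: 5.5 − 2.2 = 3.3 ppm = 3.3 mg/L as Cl₂.
(b) Cl₂ equivalent needed: 3.3 mg/L × 78,100 L = 257,700 mg = 257.7 g.
(b) Product at 60.3% available chlorine: 257.7 / 0.603 = 427.4 g.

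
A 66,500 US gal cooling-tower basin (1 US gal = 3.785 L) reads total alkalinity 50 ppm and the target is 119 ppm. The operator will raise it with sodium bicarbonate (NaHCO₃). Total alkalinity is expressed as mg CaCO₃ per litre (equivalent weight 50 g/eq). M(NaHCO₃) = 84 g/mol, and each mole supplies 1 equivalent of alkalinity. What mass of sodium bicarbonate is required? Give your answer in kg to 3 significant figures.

29.2 kg

Volume: 66,500 US gal × 3.785 L/gal = 251,702 L.
Alkalinity to add: (119 − 50) = 69 mg/L as CaCO₃ × 251,702 L = 17,370 g as CaCO₃.
Equivalents: 17,370 g ÷ 50 g/eq = 347.3 eq.
NaHCO₃ supplies 1 eq per mole → 347.3 mol.
Mass: 347.3 mol × 84 g/mol = 29,180 g.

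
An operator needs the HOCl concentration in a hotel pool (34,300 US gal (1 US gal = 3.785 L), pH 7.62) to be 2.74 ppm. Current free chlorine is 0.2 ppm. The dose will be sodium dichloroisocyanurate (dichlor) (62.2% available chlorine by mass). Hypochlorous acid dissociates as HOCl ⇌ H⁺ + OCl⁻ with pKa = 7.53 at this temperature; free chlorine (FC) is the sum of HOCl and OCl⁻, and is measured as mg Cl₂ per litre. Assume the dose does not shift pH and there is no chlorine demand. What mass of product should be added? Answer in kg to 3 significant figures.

1.23 kg

Volume: 34,300 US gal × 3.785 L/gal = 129,826 L.
[OCl⁻]/[HOCl] = 10^(pH − pKa) = 10^(7.62 − 7.53) = 1.23; fraction as HOCl = 1/(1 + 1.23) = 0.4484.
Free chlorine required for 2.74 ppm HOCl: 2.74 / 0.4484 = 6.111 ppm.
FC to add: 6.111 − 0.2 = 5.911 mg/L as Cl₂.
Cl₂ equivalent: 5.911 mg/L × 129,826 L = 767.4 g.
Product at 62.2% available Cl: 767.4 / 0.622 = 1234 g.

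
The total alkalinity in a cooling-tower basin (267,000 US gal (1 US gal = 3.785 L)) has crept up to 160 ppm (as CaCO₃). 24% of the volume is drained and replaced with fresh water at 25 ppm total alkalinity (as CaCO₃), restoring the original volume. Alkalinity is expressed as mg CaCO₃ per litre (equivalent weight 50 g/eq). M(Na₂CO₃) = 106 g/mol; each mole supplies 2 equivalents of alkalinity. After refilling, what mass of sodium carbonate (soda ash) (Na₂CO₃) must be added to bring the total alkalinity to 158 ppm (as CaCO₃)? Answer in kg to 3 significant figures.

32.6 kg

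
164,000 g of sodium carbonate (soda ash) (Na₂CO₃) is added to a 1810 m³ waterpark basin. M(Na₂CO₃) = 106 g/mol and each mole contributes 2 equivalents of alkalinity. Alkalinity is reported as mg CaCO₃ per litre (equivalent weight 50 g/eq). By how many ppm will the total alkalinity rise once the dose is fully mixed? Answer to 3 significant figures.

85.5 ppm

Volume: 1810 m³ = 1,810,000 L.
Moles of Na₂CO₃: 164,000 g ÷ 106 g/mol = 1547 mol → 3094 eq of alkalinity.
As CaCO₃: 3094 eq × 50 g/eq = 154,700 g.
Rise: 154,700 g / 1,810,000 L × 1000 = 85.48 mg/L.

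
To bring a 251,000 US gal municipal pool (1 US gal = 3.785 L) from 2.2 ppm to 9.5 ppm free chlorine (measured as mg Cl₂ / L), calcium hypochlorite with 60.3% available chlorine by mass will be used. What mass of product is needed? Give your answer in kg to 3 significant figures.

Volume: 251,000 US gal × 3.785 L/gal = 950,035 L.
Chlorine deficit: 9.5 − 2.2 = 7.3 ppm = 7.3 mg/L as Cl₂.
Cl₂ equivalent needed: 7.3 mg/L × 950,035 L = 6,935,000 mg = 6935 g.
Product at 60.3% available chlorine: 6935 / 0.603 = 11,500 g.

11.5 kg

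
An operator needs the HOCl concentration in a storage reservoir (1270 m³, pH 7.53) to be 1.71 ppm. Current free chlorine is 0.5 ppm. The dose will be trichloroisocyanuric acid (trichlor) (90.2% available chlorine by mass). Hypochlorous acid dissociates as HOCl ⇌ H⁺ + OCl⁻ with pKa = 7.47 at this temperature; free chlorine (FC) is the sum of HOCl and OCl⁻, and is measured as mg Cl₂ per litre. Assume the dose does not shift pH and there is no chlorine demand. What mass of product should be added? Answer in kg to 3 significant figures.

4.47 kg

Volume: 1270 m³ = 1,270,000 L.
[OCl⁻]/[HOCl] = 10^(pH − pKa) = 10^(7.53 − 7.47) = 1.148; fraction as HOCl = 1/(1 + 1.148) = 0.4655.
Free chlorine required for 1.71 ppm HOCl: 1.71 / 0.4655 = 3.673 ppm.
FC to add: 3.673 − 0.5 = 3.173 mg/L as Cl₂.
Cl₂ equivalent: 3.173 mg/L × 1,270,000 L = 4030 g.
Product at 90.2% available Cl: 4030 / 0.902 = 4468 g.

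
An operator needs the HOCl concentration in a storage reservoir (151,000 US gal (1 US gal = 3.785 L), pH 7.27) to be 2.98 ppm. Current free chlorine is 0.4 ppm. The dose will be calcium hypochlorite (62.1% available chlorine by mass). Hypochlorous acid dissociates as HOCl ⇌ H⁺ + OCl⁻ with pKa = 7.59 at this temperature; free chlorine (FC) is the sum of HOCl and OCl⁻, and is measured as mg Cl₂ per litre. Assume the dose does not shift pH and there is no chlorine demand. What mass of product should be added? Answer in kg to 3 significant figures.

3.69 kg

Volume: 151,000 US gal × 3.785 L/gal = 571,535 L.
[OCl⁻]/[HOCl] = 10^(pH − pKa) = 10^(7.27 − 7.59) = 0.4786; fraction as HOCl = 1/(1 + 0.4786) = 0.6763.
Free chlorine required for 2.98 ppm HOCl: 2.98 / 0.6763 = 4.406 ppm.
FC to add: 4.406 − 0.4 = 4.006 mg/L as Cl₂.
Cl₂ equivalent: 4.006 mg/L × 571,535 L = 2290 g.
Product at 62.1% available Cl: 2290 / 0.621 = 3687 g.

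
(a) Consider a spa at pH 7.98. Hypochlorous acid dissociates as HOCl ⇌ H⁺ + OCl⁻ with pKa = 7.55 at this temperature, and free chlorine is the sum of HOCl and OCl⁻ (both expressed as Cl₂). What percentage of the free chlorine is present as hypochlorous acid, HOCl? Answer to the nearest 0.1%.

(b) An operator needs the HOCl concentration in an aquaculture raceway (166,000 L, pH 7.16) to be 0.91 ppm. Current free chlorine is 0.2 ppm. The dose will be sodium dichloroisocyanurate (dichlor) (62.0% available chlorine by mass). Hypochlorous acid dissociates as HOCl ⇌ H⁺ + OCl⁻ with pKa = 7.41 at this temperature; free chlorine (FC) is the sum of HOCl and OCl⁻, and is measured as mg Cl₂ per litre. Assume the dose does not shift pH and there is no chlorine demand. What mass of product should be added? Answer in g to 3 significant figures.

(a) 27.1%; (b) 327 g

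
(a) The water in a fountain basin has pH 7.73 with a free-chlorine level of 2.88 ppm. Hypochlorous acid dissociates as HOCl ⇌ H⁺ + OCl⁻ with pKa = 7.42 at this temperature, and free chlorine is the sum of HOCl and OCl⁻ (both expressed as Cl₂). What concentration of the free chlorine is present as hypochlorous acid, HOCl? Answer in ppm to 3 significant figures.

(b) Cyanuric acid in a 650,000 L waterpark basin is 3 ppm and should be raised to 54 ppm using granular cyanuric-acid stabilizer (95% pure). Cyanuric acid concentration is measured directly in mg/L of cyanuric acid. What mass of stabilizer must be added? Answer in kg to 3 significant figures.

(a) 0.947 ppm; (b) 34.9 kg

(a) [OCl⁻]/[HOCl] = 10^(pH − pKa) = 10^(7.73 − 7.42) = 10^0.31 = 2.042.
(a) Fraction as HOCl = 1 / (1 + 2.042) = 0.3288.
(a) HOCl = 0.3288 × 2.88 ppm = 0.9468 ppm.

(b) CYA to add: (54 − 3) = 51 mg/L × 650,000 L = 33,150 g cyanuric acid.
(b) At 95% purity: 33,150 / 0.95 = 34,890 g product.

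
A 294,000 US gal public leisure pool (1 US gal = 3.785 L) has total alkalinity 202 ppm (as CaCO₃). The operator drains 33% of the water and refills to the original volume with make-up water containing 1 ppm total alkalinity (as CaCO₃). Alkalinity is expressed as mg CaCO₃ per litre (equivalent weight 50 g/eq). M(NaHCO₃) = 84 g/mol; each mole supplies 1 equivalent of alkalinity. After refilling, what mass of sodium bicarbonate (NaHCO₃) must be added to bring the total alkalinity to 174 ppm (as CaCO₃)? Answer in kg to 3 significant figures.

Volume: 294,000 US gal × 3.785 L/gal = 1,112,790 L.
After draining 33% and refilling: 202 × 0.67 + 1 × 0.33 = 135.67 ppm.
Deficit to target: 174 − 135.67 = 38.33 mg/L.
As CaCO₃: 38.33 mg/L × 1,112,790 L = 42,650 g; ÷ 50 g/eq ÷ 1 = 853.1 mol NaHCO₃.
Mass: 853.1 × 84 = 71,660 g.

71.7 kg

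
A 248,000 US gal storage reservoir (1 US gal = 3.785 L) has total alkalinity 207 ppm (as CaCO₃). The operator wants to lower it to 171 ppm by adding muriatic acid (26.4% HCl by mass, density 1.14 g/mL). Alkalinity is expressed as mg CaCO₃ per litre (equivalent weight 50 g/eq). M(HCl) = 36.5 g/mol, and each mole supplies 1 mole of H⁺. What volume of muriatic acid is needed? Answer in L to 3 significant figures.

82.0 L

Volume: 248,000 US gal × 3.785 L/gal = 938,680 L.
Alkalinity to neutralize: (207 − 171) = 36 mg/L as CaCO₃ × 938,680 L = 33,790 g as CaCO₃.
Equivalents of H⁺ required: 33,790 ÷ 50 g/eq = 675.8 eq = 675.8 mol HCl.
Mass of HCl: 675.8 × 36.5 = 24,670 g.
Mass of 26.4% solution: 24,670 / 0.264 = 93,440 g.
Volume: 93,440 g ÷ 1.14 g/mL = 81,970 mL.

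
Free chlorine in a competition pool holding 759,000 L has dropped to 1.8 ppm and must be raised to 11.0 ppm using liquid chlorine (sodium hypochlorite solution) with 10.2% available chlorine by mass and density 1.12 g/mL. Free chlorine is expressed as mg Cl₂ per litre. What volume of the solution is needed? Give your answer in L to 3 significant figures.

61.1 L

Chlorine deficit: 11.0 − 1.8 = 9.2 ppm = 9.2 mg/L as Cl₂.
Cl₂ equivalent needed: 9.2 mg/L × 759,000 L = 6,983,000 mg = 6983 g.
Product at 10.2% available chlorine: 6983 / 0.102 = 68,460 g.
Volume at density 1.12 g/mL: 68,460 g ÷ 1.12 g/mL = 61,120 mL.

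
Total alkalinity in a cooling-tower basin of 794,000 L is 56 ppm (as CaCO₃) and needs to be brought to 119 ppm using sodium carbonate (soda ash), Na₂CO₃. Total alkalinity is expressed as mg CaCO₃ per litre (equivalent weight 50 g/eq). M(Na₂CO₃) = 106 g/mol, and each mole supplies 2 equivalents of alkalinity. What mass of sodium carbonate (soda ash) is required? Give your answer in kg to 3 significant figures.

Alkalinity to add: (119 − 56) = 63 mg/L as CaCO₃ × 794,000 L = 50,020 g as CaCO₃.
Equivalents: 50,020 g ÷ 50 g/eq = 1000 eq.
Each mole of Na₂CO₃ supplies 2 eq, so 1000 / 2 = 500.2 mol.
Mass: 500.2 mol × 106 g/mol = 53,020 g.

53.0 kg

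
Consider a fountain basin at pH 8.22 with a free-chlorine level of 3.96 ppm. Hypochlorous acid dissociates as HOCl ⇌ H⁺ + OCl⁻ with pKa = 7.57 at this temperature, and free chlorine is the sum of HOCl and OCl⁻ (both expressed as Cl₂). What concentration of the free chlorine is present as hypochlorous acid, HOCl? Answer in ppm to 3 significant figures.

0.724 ppm

[OCl⁻]/[HOCl] = 10^(pH − pKa) = 10^(8.22 − 7.57) = 10^0.65 = 4.467.
Fraction as HOCl = 1 / (1 + 4.467) = 0.1829.
HOCl = 0.1829 × 3.96 ppm = 0.7244 ppm.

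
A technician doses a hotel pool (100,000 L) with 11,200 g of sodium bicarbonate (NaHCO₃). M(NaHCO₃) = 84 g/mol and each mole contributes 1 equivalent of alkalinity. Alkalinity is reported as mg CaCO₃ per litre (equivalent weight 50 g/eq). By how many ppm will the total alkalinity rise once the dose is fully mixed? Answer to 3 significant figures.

Moles of NaHCO₃: 11,200 g ÷ 84 g/mol = 133.3 mol → 133.3 eq of alkalinity.
As CaCO₃: 133.3 eq × 50 g/eq = 6667 g.
Rise: 6667 g / 100,000 L × 1000 = 66.67 mg/L.

66.7 ppm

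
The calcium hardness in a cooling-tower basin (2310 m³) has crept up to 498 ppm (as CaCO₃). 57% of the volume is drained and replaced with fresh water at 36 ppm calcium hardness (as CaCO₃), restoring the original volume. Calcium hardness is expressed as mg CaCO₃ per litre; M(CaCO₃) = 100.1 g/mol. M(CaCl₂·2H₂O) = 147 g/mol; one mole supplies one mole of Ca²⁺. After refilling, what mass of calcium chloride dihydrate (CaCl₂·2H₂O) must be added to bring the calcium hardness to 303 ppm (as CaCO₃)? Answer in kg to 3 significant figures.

Volume: 2310 m³ = 2,310,000 L.
After draining 57% and refilling: 498 × 0.43 + 36 × 0.57 = 234.66 ppm.
Deficit to target: 303 − 234.66 = 68.34 mg/L.
As CaCO₃: 68.34 mg/L × 2,310,000 L = 157,900 g; ÷ 100.1 = 1577 mol Ca²⁺.
Mass: 1577 × 147 = 231,800 g.

232 kg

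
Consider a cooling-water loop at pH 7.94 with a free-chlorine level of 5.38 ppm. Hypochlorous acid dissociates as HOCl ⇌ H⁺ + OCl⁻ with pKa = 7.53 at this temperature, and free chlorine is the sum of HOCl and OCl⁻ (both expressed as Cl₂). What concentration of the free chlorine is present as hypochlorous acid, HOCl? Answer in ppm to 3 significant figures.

1.51 ppm

[OCl⁻]/[HOCl] = 10^(pH − pKa) = 10^(7.94 − 7.53) = 10^0.41 = 2.57.
Fraction as HOCl = 1 / (1 + 2.57) = 0.2801.
HOCl = 0.2801 × 5.38 ppm = 1.507 ppm.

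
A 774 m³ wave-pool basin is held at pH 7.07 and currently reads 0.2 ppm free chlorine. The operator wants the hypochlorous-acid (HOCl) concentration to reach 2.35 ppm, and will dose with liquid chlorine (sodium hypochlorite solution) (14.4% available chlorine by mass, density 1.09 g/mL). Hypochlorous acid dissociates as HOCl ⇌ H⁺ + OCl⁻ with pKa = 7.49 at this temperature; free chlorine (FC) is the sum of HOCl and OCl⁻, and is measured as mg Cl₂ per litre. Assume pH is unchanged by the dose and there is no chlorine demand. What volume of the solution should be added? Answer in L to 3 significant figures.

15.0 L

Volume: 774 m³ = 774,000 L.
[OCl⁻]/[HOCl] = 10^(pH − pKa) = 10^(7.07 − 7.49) = 0.3802; fraction as HOCl = 1/(1 + 0.3802) = 0.7245.
Free chlorine required for 2.35 ppm HOCl: 2.35 / 0.7245 = 3.243 ppm.
FC to add: 3.243 − 0.2 = 3.043 mg/L as Cl₂.
Cl₂ equivalent: 3.043 mg/L × 774,000 L = 2356 g.
Product at 14.4% available Cl: 2356 / 0.144 = 16,360 g.
Volume: 16,360 g ÷ 1.09 g/mL = 15,010 mL.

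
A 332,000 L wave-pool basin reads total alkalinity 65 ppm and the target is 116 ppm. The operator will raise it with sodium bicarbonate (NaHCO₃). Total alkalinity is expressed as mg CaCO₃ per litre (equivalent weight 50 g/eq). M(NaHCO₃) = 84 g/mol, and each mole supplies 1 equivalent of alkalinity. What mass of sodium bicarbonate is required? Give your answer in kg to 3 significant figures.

28.4 kg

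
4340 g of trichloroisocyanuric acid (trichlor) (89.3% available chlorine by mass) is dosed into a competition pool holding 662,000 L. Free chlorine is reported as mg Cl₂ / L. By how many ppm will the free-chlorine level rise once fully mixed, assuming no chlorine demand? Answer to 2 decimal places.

5.85 ppm

Available chlorine delivered: 4340 g × 0.893 = 3876 g as Cl₂.
Concentration rise: 3876 g / 662,000 L = 5.854 mg/L = 5.85 ppm.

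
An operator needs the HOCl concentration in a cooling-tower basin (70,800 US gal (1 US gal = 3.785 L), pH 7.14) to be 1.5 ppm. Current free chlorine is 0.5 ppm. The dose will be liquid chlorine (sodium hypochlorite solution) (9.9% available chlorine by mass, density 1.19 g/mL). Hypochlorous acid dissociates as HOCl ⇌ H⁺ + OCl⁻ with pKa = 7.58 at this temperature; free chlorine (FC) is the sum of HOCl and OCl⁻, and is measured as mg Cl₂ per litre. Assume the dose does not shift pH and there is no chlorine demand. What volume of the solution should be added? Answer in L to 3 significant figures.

3.51 L

Volume: 70,800 US gal × 3.785 L/gal = 267,978 L.
[OCl⁻]/[HOCl] = 10^(pH − pKa) = 10^(7.14 − 7.58) = 0.3631; fraction as HOCl = 1/(1 + 0.3631) = 0.7336.
Free chlorine required for 1.5 ppm HOCl: 1.5 / 0.7336 = 2.045 ppm.
FC to add: 2.045 − 0.5 = 1.545 mg/L as Cl₂.
Cl₂ equivalent: 1.545 mg/L × 267,978 L = 413.9 g.
Product at 9.9% available Cl: 413.9 / 0.099 = 4181 g.
Volume: 4181 g ÷ 1.19 g/mL = 3513 mL.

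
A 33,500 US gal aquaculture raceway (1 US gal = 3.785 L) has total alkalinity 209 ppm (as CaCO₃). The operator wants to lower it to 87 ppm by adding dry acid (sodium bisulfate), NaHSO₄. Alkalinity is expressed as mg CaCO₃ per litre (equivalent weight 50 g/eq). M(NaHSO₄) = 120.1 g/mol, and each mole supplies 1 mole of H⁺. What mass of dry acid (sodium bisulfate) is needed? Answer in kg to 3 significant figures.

37.2 kg

Volume: 33,500 US gal × 3.785 L/gal = 126,798 L.
Alkalinity to neutralize: (209 − 87) = 122 mg/L as CaCO₃ × 126,798 L = 15,470 g as CaCO₃.
Equivalents of H⁺ required: 15,470 ÷ 50 g/eq = 309.4 eq = 309.4 mol NaHSO₄.
Mass of NaHSO₄: 309.4 × 120.1 = 37,160 g.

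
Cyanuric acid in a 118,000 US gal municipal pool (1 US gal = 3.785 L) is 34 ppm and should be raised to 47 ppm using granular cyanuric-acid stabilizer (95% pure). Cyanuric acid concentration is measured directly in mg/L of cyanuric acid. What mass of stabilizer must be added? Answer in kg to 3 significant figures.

6.11 kg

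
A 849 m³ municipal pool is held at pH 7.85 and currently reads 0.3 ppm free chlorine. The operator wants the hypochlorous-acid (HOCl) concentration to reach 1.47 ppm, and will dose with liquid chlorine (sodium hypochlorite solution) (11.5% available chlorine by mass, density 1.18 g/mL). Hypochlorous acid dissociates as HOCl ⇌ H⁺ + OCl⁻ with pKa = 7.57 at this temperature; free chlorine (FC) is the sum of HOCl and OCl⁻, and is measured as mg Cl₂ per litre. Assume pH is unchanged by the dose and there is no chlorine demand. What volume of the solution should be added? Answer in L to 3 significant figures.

24.8 L

Volume: 849 m³ = 849,000 L.
[OCl⁻]/[HOCl] = 10^(pH − pKa) = 10^(7.85 − 7.57) = 1.905; fraction as HOCl = 1/(1 + 1.905) = 0.3442.
Free chlorine required for 1.47 ppm HOCl: 1.47 / 0.3442 = 4.271 ppm.
FC to add: 4.271 − 0.3 = 3.971 mg/L as Cl₂.
Cl₂ equivalent: 3.971 mg/L × 849,000 L = 3371 g.
Product at 11.5% available Cl: 3371 / 0.115 = 29,320 g.
Volume: 29,320 g ÷ 1.18 g/mL = 24,840 mL.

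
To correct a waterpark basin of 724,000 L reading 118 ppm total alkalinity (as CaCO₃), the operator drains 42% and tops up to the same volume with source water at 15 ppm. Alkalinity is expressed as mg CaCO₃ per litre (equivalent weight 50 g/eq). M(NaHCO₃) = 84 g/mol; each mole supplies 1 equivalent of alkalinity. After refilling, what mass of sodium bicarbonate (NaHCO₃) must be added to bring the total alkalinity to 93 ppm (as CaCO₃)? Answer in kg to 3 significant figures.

22.2 kg

After draining 42% and refilling: 118 × 0.58 + 15 × 0.42 = 74.74 ppm.
Deficit to target: 93 − 74.74 = 18.26 mg/L.
As CaCO₃: 18.26 mg/L × 724,000 L = 13,220 g; ÷ 50 g/eq ÷ 1 = 264.4 mol NaHCO₃.
Mass: 264.4 × 84 = 22,210 g.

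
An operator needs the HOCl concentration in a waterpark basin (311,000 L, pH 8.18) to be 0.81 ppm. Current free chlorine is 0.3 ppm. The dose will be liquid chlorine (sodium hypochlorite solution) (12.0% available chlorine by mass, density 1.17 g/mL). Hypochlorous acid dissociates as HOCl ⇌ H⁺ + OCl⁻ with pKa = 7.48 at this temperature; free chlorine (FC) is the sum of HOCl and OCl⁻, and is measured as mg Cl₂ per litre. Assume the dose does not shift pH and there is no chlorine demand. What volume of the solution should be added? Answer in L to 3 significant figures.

10.1 L

[OCl⁻]/[HOCl] = 10^(pH − pKa) = 10^(8.18 − 7.48) = 5.012; fraction as HOCl = 1/(1 + 5.012) = 0.1663.
Free chlorine required for 0.81 ppm HOCl: 0.81 / 0.1663 = 4.87 ppm.
FC to add: 4.87 − 0.3 = 4.57 mg/L as Cl₂.
Cl₂ equivalent: 4.57 mg/L × 311,000 L = 1421 g.
Product at 12.0% available Cl: 1421 / 0.12 = 11,840 g.
Volume: 11,840 g ÷ 1.17 g/mL = 10,120 mL.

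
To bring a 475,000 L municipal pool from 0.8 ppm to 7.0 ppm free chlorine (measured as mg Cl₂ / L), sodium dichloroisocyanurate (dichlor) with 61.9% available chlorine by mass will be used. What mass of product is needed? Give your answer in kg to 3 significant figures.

4.76 kg

Chlorine deficit: 7.0 − 0.8 = 6.2 ppm = 6.2 mg/L as Cl₂.
Cl₂ equivalent needed: 6.2 mg/L × 475,000 L = 2,945,000 mg = 2945 g.
Product at 61.9% available chlorine: 2945 / 0.619 = 4758 g.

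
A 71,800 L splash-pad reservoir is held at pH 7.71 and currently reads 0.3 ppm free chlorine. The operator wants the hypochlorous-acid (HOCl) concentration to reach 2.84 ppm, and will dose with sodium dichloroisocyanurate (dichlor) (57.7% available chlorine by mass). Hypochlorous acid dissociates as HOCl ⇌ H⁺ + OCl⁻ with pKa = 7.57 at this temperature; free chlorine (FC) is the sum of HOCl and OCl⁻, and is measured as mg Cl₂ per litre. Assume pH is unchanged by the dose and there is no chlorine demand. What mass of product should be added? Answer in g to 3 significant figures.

[OCl⁻]/[HOCl] = 10^(pH − pKa) = 10^(7.71 − 7.57) = 1.38; fraction as HOCl = 1/(1 + 1.38) = 0.4201.
Free chlorine required for 2.84 ppm HOCl: 2.84 / 0.4201 = 6.76 ppm.
FC to add: 6.76 − 0.3 = 6.46 mg/L as Cl₂.
Cl₂ equivalent: 6.46 mg/L × 71,800 L = 463.8 g.
Product at 57.7% available Cl: 463.8 / 0.577 = 803.9 g.

804 g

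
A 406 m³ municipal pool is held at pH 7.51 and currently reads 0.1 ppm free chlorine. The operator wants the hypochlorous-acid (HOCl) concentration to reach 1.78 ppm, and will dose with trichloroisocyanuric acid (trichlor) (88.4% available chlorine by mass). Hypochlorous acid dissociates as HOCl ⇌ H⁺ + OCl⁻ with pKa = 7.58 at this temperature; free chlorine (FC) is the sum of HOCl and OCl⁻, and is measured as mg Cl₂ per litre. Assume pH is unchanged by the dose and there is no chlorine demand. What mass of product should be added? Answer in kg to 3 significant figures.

1.47 kg

Volume: 406 m³ = 406,000 L.
[OCl⁻]/[HOCl] = 10^(pH − pKa) = 10^(7.51 − 7.58) = 0.8511; fraction as HOCl = 1/(1 + 0.8511) = 0.5402.
Free chlorine required for 1.78 ppm HOCl: 1.78 / 0.5402 = 3.295 ppm.
FC to add: 3.295 − 0.1 = 3.195 mg/L as Cl₂.
Cl₂ equivalent: 3.195 mg/L × 406,000 L = 1297 g.
Product at 88.4% available Cl: 1297 / 0.884 = 1467 g.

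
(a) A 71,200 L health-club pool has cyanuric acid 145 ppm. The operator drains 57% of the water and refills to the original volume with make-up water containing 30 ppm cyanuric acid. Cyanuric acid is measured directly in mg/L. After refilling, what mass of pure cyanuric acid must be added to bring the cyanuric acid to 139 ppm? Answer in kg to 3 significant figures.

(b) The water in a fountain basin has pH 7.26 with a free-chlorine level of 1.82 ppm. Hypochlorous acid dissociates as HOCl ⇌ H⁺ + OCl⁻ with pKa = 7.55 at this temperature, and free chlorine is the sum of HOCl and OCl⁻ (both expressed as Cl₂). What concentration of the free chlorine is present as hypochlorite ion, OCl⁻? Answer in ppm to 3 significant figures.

(a) 4.24 kg; (b) 0.617 ppm

(a) After draining 57% and refilling: 145 × 0.43 + 30 × 0.57 = 79.45 ppm.
(a) Deficit to target: 139 − 79.45 = 59.55 mg/L.
(a) Mass: 59.55 mg/L × 71,200 L = 4240 g cyanuric acid.

(b) [OCl⁻]/[HOCl] = 10^(pH − pKa) = 10^(7.26 − 7.55) = 10^-0.29 = 0.5129.
(b) Fraction as HOCl = 1 / (1 + 0.5129) = 0.661.
(b) OCl⁻ = (1 − 0.661) × 1.82 ppm = 0.617 ppm.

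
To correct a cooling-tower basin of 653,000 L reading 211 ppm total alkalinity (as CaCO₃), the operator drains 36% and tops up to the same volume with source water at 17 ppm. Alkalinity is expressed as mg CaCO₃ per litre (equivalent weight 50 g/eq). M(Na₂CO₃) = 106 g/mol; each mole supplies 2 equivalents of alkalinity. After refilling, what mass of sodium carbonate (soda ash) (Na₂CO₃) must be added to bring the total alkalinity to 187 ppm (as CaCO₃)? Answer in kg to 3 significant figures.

After draining 36% and refilling: 211 × 0.64 + 17 × 0.36 = 141.16 ppm.
Deficit to target: 187 − 141.16 = 45.84 mg/L.
As CaCO₃: 45.84 mg/L × 653,000 L = 29,930 g; ÷ 50 g/eq ÷ 2 = 299.3 mol Na₂CO₃.
Mass: 299.3 × 106 = 31,730 g.

31.7 kg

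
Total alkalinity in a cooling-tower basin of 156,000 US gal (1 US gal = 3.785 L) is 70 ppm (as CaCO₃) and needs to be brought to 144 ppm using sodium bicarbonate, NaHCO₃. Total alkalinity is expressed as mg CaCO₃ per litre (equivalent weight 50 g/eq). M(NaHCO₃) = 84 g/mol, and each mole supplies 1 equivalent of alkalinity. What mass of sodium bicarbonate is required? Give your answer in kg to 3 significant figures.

Volume: 156,000 US gal × 3.785 L/gal = 590,460 L.
Alkalinity to add: (144 − 70) = 74 mg/L as CaCO₃ × 590,460 L = 43,690 g as CaCO₃.
Equivalents: 43,690 g ÷ 50 g/eq = 873.9 eq.
NaHCO₃ supplies 1 eq per mole → 873.9 mol.
Mass: 873.9 mol × 84 g/mol = 73,410 g.

73.4 kg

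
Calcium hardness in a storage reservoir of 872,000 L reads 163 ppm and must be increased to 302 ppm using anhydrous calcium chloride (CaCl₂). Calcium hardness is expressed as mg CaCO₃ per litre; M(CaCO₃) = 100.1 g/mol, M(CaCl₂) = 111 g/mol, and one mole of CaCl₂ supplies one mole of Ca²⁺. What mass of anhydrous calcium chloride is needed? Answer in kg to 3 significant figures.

134 kg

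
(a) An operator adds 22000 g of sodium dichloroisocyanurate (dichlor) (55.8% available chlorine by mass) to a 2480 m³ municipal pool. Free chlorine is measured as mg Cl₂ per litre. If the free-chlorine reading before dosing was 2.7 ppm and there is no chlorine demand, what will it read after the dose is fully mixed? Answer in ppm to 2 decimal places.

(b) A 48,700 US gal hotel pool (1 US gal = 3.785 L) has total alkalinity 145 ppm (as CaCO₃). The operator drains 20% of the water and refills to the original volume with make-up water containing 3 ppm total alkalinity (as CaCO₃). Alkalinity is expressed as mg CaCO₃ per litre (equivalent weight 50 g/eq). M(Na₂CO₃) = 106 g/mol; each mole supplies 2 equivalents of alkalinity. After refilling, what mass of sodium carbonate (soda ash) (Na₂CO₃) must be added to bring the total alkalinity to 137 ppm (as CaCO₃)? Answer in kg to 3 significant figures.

(a) 7.65 ppm; (b) 3.99 kg

(a) Volume: 2480 m³ = 2,480,000 L.
(a) Available chlorine delivered: 22,000 g × 0.558 = 12,280 g as Cl₂.
(a) Concentration rise: 12,280 g / 2,480,000 L = 4.95 mg/L = 4.95 ppm.
(a) Final FC: 2.7 + 4.95 = 7.65 ppm.

(b) Volume: 48,700 US gal × 3.785 L/gal = 184,330 L.
(b) After draining 20% and refilling: 145 × 0.80 + 3 × 0.20 = 116.6 ppm.
(b) Deficit to target: 137 − 116.6 = 20.4 mg/L.
(b) As CaCO₃: 20.4 mg/L × 184,330 L = 3760 g; ÷ 50 g/eq ÷ 2 = 37.6 mol Na₂CO₃.
(b) Mass: 37.6 × 106 = 3986 g.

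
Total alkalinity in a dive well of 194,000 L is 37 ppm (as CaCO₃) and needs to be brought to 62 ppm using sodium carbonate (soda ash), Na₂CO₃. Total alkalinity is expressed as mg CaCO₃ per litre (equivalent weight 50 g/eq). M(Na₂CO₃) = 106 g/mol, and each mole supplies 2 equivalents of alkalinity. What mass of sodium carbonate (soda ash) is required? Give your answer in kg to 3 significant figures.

5.14 kg

Alkalinity to add: (62 − 37) = 25 mg/L as CaCO₃ × 194,000 L = 4850 g as CaCO₃.
Equivalents: 4850 g ÷ 50 g/eq = 97 eq.
Each mole of Na₂CO₃ supplies 2 eq, so 97 / 2 = 48.5 mol.
Mass: 48.5 mol × 106 g/mol = 5141 g.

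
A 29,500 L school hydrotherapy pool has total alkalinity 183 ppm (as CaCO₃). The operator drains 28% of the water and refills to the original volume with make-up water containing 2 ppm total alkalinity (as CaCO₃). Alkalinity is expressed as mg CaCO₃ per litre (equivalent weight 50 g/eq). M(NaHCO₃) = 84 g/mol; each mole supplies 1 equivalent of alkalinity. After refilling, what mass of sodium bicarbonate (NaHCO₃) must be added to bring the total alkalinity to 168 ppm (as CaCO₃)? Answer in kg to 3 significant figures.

1.77 kg

After draining 28% and refilling: 183 × 0.72 + 2 × 0.28 = 132.32 ppm.
Deficit to target: 168 − 132.32 = 35.68 mg/L.
As CaCO₃: 35.68 mg/L × 29,500 L = 1053 g; ÷ 50 g/eq ÷ 1 = 21.05 mol NaHCO₃.
Mass: 21.05 × 84 = 1768 g.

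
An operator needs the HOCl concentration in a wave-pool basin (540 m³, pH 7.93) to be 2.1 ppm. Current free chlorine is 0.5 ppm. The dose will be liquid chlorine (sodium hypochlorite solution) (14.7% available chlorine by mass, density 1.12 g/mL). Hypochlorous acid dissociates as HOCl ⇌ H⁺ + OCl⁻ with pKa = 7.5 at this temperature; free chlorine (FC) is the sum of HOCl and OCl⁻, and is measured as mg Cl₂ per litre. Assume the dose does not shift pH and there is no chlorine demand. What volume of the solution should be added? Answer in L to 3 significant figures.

Volume: 540 m³ = 540,000 L.
[OCl⁻]/[HOCl] = 10^(pH − pKa) = 10^(7.93 − 7.5) = 2.692; fraction as HOCl = 1/(1 + 2.692) = 0.2709.
Free chlorine required for 2.1 ppm HOCl: 2.1 / 0.2709 = 7.752 ppm.
FC to add: 7.752 − 0.5 = 7.252 mg/L as Cl₂.
Cl₂ equivalent: 7.252 mg/L × 540,000 L = 3916 g.
Product at 14.7% available Cl: 3916 / 0.147 = 26,640 g.
Volume: 26,640 g ÷ 1.12 g/mL = 23,790 mL.

23.8 L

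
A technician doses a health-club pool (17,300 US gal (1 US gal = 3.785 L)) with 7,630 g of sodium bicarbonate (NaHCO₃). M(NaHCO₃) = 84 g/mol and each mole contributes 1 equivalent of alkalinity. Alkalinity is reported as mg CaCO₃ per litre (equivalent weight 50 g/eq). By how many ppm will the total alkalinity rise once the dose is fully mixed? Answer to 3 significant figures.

Volume: 17,300 US gal × 3.785 L/gal = 65,480 L.
Moles of NaHCO₃: 7,630 g ÷ 84 g/mol = 90.83 mol → 90.83 eq of alkalinity.
As CaCO₃: 90.83 eq × 50 g/eq = 4542 g.
Rise: 4542 g / 65,480 L × 1000 = 69.36 mg/L.

69.4 ppm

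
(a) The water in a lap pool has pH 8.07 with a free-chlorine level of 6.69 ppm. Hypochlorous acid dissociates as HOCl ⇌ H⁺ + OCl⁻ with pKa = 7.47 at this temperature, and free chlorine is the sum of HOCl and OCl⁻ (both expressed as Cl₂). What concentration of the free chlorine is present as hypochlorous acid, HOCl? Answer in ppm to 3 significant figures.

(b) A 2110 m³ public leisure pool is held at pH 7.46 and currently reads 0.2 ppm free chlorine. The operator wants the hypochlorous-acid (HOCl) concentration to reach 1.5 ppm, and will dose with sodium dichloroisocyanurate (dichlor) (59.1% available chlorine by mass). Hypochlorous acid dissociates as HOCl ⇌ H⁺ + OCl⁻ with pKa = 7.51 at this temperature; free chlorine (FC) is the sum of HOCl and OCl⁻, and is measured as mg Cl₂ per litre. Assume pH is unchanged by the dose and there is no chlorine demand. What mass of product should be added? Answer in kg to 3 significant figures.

(a) 1.34 ppm; (b) 9.41 kg

(a) [OCl⁻]/[HOCl] = 10^(pH − pKa) = 10^(8.07 − 7.47) = 10^0.60 = 3.981.
(a) Fraction as HOCl = 1 / (1 + 3.981) = 0.2008.
(a) HOCl = 0.2008 × 6.69 ppm = 1.343 ppm.

(b) Volume: 2110 m³ = 2,110,000 L.
(b) [OCl⁻]/[HOCl] = 10^(pH − pKa) = 10^(7.46 − 7.51) = 0.8913; fraction as HOCl = 1/(1 + 0.8913) = 0.5288.
(b) Free chlorine required for 1.5 ppm HOCl: 1.5 / 0.5288 = 2.837 ppm.
(b) FC to add: 2.837 − 0.2 = 2.637 mg/L as Cl₂.
(b) Cl₂ equivalent: 2.637 mg/L × 2,110,000 L = 5564 g.
(b) Product at 59.1% available Cl: 5564 / 0.591 = 9414 g.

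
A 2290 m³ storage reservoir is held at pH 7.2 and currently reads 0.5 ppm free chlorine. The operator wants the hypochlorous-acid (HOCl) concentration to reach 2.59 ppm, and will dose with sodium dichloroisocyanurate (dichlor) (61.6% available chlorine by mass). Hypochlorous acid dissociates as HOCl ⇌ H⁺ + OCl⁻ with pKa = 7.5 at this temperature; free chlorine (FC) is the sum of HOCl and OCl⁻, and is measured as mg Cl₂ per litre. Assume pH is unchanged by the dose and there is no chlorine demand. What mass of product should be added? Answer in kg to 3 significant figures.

Volume: 2290 m³ = 2,290,000 L.
[OCl⁻]/[HOCl] = 10^(pH − pKa) = 10^(7.2 − 7.5) = 0.5012; fraction as HOCl = 1/(1 + 0.5012) = 0.6661.
Free chlorine required for 2.59 ppm HOCl: 2.59 / 0.6661 = 3.888 ppm.
FC to add: 3.888 − 0.5 = 3.388 mg/L as Cl₂.
Cl₂ equivalent: 3.388 mg/L × 2,290,000 L = 7759 g.
Product at 61.6% available Cl: 7759 / 0.616 = 12,600 g.

12.6 kg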